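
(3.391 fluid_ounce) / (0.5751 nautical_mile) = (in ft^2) 1 fluid_ounce = 2.957353e-05 m^3, so 3.391 fluid_ounce = 3.391 * 2.957353e-05 = 0.00010028384 m^3. 1 nautical_mile = 1852 m, so 0.5751 nautical_mile = 0.5751 * 1852 = 1065.0852 m. Combine: 0.00010028384 m^3 / 1065.0852 m = 9.4155696e-08 m^2. 1 ft^2 = 0.09290304 m^2, so 9.4155696e-08 m^2 = 9.4155696e-08 / 0.09290304 = 1.0134835e-06 ft^2 ≈ 1.013e-06 ft^2 (4 s.f.). Final answer: 1.013e-06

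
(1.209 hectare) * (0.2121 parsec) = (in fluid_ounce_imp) 2.785e+24. Check: 1 hectare = 10000 m^2, so 1.209 hectare = 1.209 * 10000 = 12090 m^2. 1 parsec = 3.0856776e+16 m, so 0.2121 parsec = 0.2121 * 3.0856776e+16 = 6.5447222e+15 m. Combine: 12090 m^2 * 6.5447222e+15 m = 7.9125691e+19 m^3. 1 fluid_ounce_imp = 2.8413063e-05 m^3, so 7.9125691e+19 m^3 = 7.9125691e+19 / 2.8413063e-05 = 2.784835e+24 fluid_ounce_imp ≈ 2.785e+24 fluid_ounce_imp (4 s.f.).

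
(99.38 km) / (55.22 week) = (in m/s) 0.002976. Check: 1 km = 1000 m, so 99.38 km = 99.38 * 1000 = 99380 m. 1 week = 604800 s, so 55.22 week = 55.22 * 604800 = 33397056 s. Combine: 99380 m / 33397056 s = 0.0029757114 m/s. Result: 0.0029757114 m/s ≈ 0.002976 m/s (4 s.f.).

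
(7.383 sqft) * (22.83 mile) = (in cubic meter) 1 sqft = 0.09290304 m^2, so 7.383 sqft = 7.383 * 0.09290304 = 0.68590314 m^2. 1 mile = 1609.344 m, so 22.83 mile = 22.83 * 1609.344 = 36741.324 m. Combine: 0.68590314 m^2 * 36741.324 m = 25200.989 m^3. 25200.989 m^3 = 25200.989 cubic meter ≈ 2.52e+04 cubic meter (4 s.f.). Final answer: 2.52e+04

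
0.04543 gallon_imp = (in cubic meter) 0.0002065. Check: 1 gallon_imp = 0.00454609 m^3, so 0.04543 gallon_imp = 0.04543 * 0.00454609 = 0.00020652887 m^3. 0.00020652887 m^3 = 0.00020652887 cubic meter ≈ 0.0002065 cubic meter (4 s.f.).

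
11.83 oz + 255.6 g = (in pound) 1.303. Check: 1 oz = 0.028349523 kg, so 11.83 oz = 11.83 * 0.028349523 = 0.33537486 kg. 1 g = 0.001 kg, so 255.6 g = 255.6 * 0.001 = 0.2556 kg. Sum: 0.33537486 + 0.2556 = 0.59097486 kg. 1 pound = 0.45359237 kg, so 0.59097486 kg = 0.59097486 / 0.45359237 = 1.3028765 pound ≈ 1.303 pound (4 s.f.).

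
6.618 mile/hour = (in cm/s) 1 mile/hour = 0.44704 m/s, so 6.618 mile/hour = 6.618 * 0.44704 = 2.9585107 m/s. 1 cm/s = 0.01 m/s, so 2.9585107 m/s = 2.9585107 / 0.01 = 295.85107 cm/s ≈ 295.9 cm/s (4 s.f.). Final answer: 295.9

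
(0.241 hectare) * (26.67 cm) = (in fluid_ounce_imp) 1 hectare = 10000 m^2, so 0.241 hectare = 0.241 * 10000 = 2410 m^2. 1 cm = 0.01 m, so 26.67 cm = 26.67 * 0.01 = 0.2667 m. Combine: 2410 m^2 * 0.2667 m = 642.747 m^3. 1 fluid_ounce_imp = 2.8413063e-05 m^3, so 642.747 m^3 = 642.747 / 2.8413063e-05 = 22621532 fluid_ounce_imp ≈ 2.262e+07 fluid_ounce_imp (4 s.f.). Final answer: 2.262e+07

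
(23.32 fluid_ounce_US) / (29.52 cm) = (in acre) 1 fluid_ounce_US = 2.957353e-05 m^3, so 23.32 fluid_ounce_US = 23.32 * 2.957353e-05 = 0.00068965471 m^3. 1 cm = 0.01 m, so 29.52 cm = 29.52 * 0.01 = 0.2952 m. Combine: 0.00068965471 m^3 / 0.2952 m = 0.0023362287 m^2. 1 acre = 4046.8564 m^2, so 0.0023362287 m^2 = 0.0023362287 / 4046.8564 = 5.7729468e-07 acre ≈ 5.773e-07 acre (4 s.f.). Final answer: 5.773e-07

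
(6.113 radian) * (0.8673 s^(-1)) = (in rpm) 6.113 radian = 6.113 rad. 0.8673 s^(-1) = 0.8673 Hz. Combine: 6.113 rad * 0.8673 Hz = 5.3018049 rad/s. 1 rpm = 0.10471976 rad/s, so 5.3018049 rad/s = 5.3018049 / 0.10471976 = 50.628507 rpm ≈ 50.63 rpm (4 s.f.). Final answer: 50.63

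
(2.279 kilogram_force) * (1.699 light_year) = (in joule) 1 kilogram_force = 9.80665 N, so 2.279 kilogram_force = 2.279 * 9.80665 = 22.349355 N. 1 light_year = 9.4607305e+15 m, so 1.699 light_year = 1.699 * 9.4607305e+15 = 1.6073781e+16 m. Combine: 22.349355 N * 1.6073781e+16 m = 3.5923865e+17 J. 3.5923865e+17 J = 3.5923865e+17 joule ≈ 3.592e+17 joule (4 s.f.). Final answer: 3.592e+17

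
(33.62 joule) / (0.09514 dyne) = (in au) 33.62 joule = 33.62 J. 1 dyne = 1e-05 N, so 0.09514 dyne = 0.09514 * 1e-05 = 9.514e-07 N. Combine: 33.62 J / 9.514e-07 N = 35337398 m. 1 au = 1.4959787e+11 m, so 35337398 m = 35337398 / 1.4959787e+11 = 0.00023621591 au ≈ 0.0002362 au (4 s.f.). Final answer: 0.0002362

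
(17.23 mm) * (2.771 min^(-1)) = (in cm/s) 1 mm = 0.001 m, so 17.23 mm = 17.23 * 0.001 = 0.01723 m. 1 min^(-1) = 0.016666667 Hz, so 2.771 min^(-1) = 2.771 * 0.016666667 = 0.046183333 Hz. Combine: 0.01723 m * 0.046183333 Hz = 0.00079573883 m/s. 1 cm/s = 0.01 m/s, so 0.00079573883 m/s = 0.00079573883 / 0.01 = 0.079573883 cm/s ≈ 0.07957 cm/s (4 s.f.). Final answer: 0.07957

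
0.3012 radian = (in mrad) 301.2. Check: 0.3012 radian = 0.3012 rad. 1 mrad = 0.001 rad, so 0.3012 rad = 0.3012 / 0.001 = 301.2 mrad.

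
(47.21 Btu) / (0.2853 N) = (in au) 1.167e-06. Check: 1 Btu = 1055.0559 J, so 47.21 Btu = 47.21 * 1055.0559 = 49809.187 J. 0.2853 N is already in N. Combine: 49809.187 J / 0.2853 N = 174585.3 m. 1 au = 1.4959787e+11 m, so 174585.3 m = 174585.3 / 1.4959787e+11 = 1.1670307e-06 au ≈ 1.167e-06 au (4 s.f.).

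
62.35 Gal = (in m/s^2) 1 Gal = 0.01 m/s^2, so 62.35 Gal = 62.35 * 0.01 = 0.6235 m/s^2. Result: 0.6235 m/s^2. Final answer: 0.6235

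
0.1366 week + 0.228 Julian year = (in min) 1 week = 604800 s, so 0.1366 week = 0.1366 * 604800 = 82615.68 s. 1 Julian year = 31557600 s, so 0.228 Julian year = 0.228 * 31557600 = 7195132.8 s. Sum: 82615.68 + 7195132.8 = 7277748.5 s. 1 min = 60 s, so 7277748.5 s = 7277748.5 / 60 = 121295.81 min ≈ 1.213e+05 min (4 s.f.). Final answer: 1.213e+05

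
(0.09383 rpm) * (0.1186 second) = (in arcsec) 1 rpm = 0.10471976 rad/s, so 0.09383 rpm = 0.09383 * 0.10471976 = 0.0098258546 rad/s. 0.1186 second = 0.1186 s. Combine: 0.0098258546 rad/s * 0.1186 s = 0.0011653464 rad. 1 arcsec = 4.8481368e-06 rad, so 0.0011653464 rad = 0.0011653464 / 4.8481368e-06 = 240.36994 arcsec ≈ 240.4 arcsec (4 s.f.). Final answer: 240.4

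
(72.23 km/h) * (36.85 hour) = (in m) 1 km/h = 0.27777778 m/s, so 72.23 km/h = 72.23 * 0.27777778 = 20.063889 m/s. 1 hour = 3600 s, so 36.85 hour = 36.85 * 3600 = 132660 s. Combine: 20.063889 m/s * 132660 s = 2661675.5 m. Result: 2661675.5 m ≈ 2.662e+06 m (4 s.f.). Final answer: 2.662e+06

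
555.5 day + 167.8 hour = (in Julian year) 1 day = 86400 s, so 555.5 day = 555.5 * 86400 = 47995200 s. 1 hour = 3600 s, so 167.8 hour = 167.8 * 3600 = 604080 s. Sum: 47995200 + 604080 = 48599280 s. 1 Julian year = 31557600 s, so 48599280 s = 48599280 / 31557600 = 1.5400183 Julian year ≈ 1.54 Julian year (4 s.f.). Final answer: 1.54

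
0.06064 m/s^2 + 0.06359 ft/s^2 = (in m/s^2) 0.08002. Check: 0.06064 m/s^2 is already in m/s^2. 1 ft/s^2 = 0.3048 m/s^2, so 0.06359 ft/s^2 = 0.06359 * 0.3048 = 0.019382232 m/s^2. Sum: 0.06064 + 0.019382232 = 0.080022232 m/s^2. Result: 0.080022232 m/s^2 ≈ 0.08002 m/s^2 (4 s.f.).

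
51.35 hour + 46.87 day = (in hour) 1176. Check: 1 hour = 3600 s, so 51.35 hour = 51.35 * 3600 = 184860 s. 1 day = 86400 s, so 46.87 day = 46.87 * 86400 = 4049568 s. Sum: 184860 + 4049568 = 4234428 s. 1 hour = 3600 s, so 4234428 s = 4234428 / 3600 = 1176.23 hour ≈ 1176 hour (4 s.f.).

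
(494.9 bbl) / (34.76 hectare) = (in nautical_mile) 1 bbl = 0.15898729 m^3, so 494.9 bbl = 494.9 * 0.15898729 = 78.682812 m^3. 1 hectare = 10000 m^2, so 34.76 hectare = 34.76 * 10000 = 347600 m^2. Combine: 78.682812 m^3 / 347600 m^2 = 0.00022636022 m. 1 nautical_mile = 1852 m, so 0.00022636022 m = 0.00022636022 / 1852 = 1.2222474e-07 nautical_mile ≈ 1.222e-07 nautical_mile (4 s.f.). Final answer: 1.222e-07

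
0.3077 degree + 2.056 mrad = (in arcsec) 1 degree = 0.017453293 rad, so 0.3077 degree = 0.3077 * 0.017453293 = 0.0053703781 rad. 1 mrad = 0.001 rad, so 2.056 mrad = 2.056 * 0.001 = 0.002056 rad. Sum: 0.0053703781 + 0.002056 = 0.0074263781 rad. 1 arcsec = 4.8481368e-06 rad, so 0.0074263781 rad = 0.0074263781 / 4.8481368e-06 = 1531.8004 arcsec ≈ 1532 arcsec (4 s.f.). Final answer: 1532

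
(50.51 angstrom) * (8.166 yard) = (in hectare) 1 angstrom = 1e-10 m, so 50.51 angstrom = 50.51 * 1e-10 = 5.051e-09 m. 1 yard = 0.9144 m, so 8.166 yard = 8.166 * 0.9144 = 7.4669904 m. Combine: 5.051e-09 m * 7.4669904 m = 3.7715769e-08 m^2. 1 hectare = 10000 m^2, so 3.7715769e-08 m^2 = 3.7715769e-08 / 10000 = 3.7715769e-12 hectare ≈ 3.772e-12 hectare (4 s.f.). Final answer: 3.772e-12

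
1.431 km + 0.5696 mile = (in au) 1.569e-08. Check: 1 km = 1000 m, so 1.431 km = 1.431 * 1000 = 1431 m. 1 mile = 1609.344 m, so 0.5696 mile = 0.5696 * 1609.344 = 916.68234 m. Sum: 1431 + 916.68234 = 2347.6823 m. 1 au = 1.4959787e+11 m, so 2347.6823 m = 2347.6823 / 1.4959787e+11 = 1.5693287e-08 au ≈ 1.569e-08 au (4 s.f.).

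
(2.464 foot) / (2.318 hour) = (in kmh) 0.000324. Check: 1 foot = 0.3048 m, so 2.464 foot = 2.464 * 0.3048 = 0.7510272 m. 1 hour = 3600 s, so 2.318 hour = 2.318 * 3600 = 8344.8 s. Combine: 0.7510272 m / 8344.8 s = 8.9999425e-05 m/s. 1 kmh = 0.27777778 m/s, so 8.9999425e-05 m/s = 8.9999425e-05 / 0.27777778 = 0.00032399793 kmh ≈ 0.000324 kmh (4 s.f.).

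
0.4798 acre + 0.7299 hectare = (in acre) 1 acre = 4046.8564 m^2, so 0.4798 acre = 0.4798 * 4046.8564 = 1941.6817 m^2. 1 hectare = 10000 m^2, so 0.7299 hectare = 0.7299 * 10000 = 7299 m^2. Sum: 1941.6817 + 7299 = 9240.6817 m^2. 1 acre = 4046.8564 m^2, so 9240.6817 m^2 = 9240.6817 / 4046.8564 = 2.2834222 acre ≈ 2.283 acre (4 s.f.). Final answer: 2.283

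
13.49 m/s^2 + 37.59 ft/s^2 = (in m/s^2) 13.49 m/s^2 is already in m/s^2. 1 ft/s^2 = 0.3048 m/s^2, so 37.59 ft/s^2 = 37.59 * 0.3048 = 11.457432 m/s^2. Sum: 13.49 + 11.457432 = 24.947432 m/s^2. Result: 24.947432 m/s^2 ≈ 24.95 m/s^2 (4 s.f.). Final answer: 24.95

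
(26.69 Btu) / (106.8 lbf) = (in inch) 2334. Check: 1 Btu = 1055.0559 J, so 26.69 Btu = 26.69 * 1055.0559 = 28159.441 J. 1 lbf = 4.4482216 N, so 106.8 lbf = 106.8 * 4.4482216 = 475.07007 N. Combine: 28159.441 J / 475.07007 N = 59.274289 m. 1 inch = 0.0254 m, so 59.274289 m = 59.274289 / 0.0254 = 2333.6334 inch ≈ 2334 inch (4 s.f.).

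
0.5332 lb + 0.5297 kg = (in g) 771.6. Check: 1 lb = 0.45359237 kg, so 0.5332 lb = 0.5332 * 0.45359237 = 0.24185545 kg. 0.5297 kg is already in kg. Sum: 0.24185545 + 0.5297 = 0.77155545 kg. 1 g = 0.001 kg, so 0.77155545 kg = 0.77155545 / 0.001 = 771.55545 g ≈ 771.6 g (4 s.f.).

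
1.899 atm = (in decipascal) 1 atm = 101325 Pa, so 1.899 atm = 1.899 * 101325 = 192416.17 Pa. 1 decipascal = 0.1 Pa, so 192416.17 Pa = 192416.17 / 0.1 = 1924161.7 decipascal ≈ 1.924e+06 decipascal (4 s.f.). Final answer: 1.924e+06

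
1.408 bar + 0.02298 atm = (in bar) 1.431. Check: 1 bar = 100000 Pa, so 1.408 bar = 1.408 * 100000 = 140800 Pa. 1 atm = 101325 Pa, so 0.02298 atm = 0.02298 * 101325 = 2328.4485 Pa. Sum: 140800 + 2328.4485 = 143128.45 Pa. 1 bar = 100000 Pa, so 143128.45 Pa = 143128.45 / 100000 = 1.4312845 bar ≈ 1.431 bar (4 s.f.).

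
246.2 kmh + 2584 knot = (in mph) 1 kmh = 0.27777778 m/s, so 246.2 kmh = 246.2 * 0.27777778 = 68.388889 m/s. 1 knot = 0.51444444 m/s, so 2584 knot = 2584 * 0.51444444 = 1329.3244 m/s. Sum: 68.388889 + 1329.3244 = 1397.7133 m/s. 1 mph = 0.44704 m/s, so 1397.7133 m/s = 1397.7133 / 0.44704 = 3126.5957 mph ≈ 3127 mph (4 s.f.). Final answer: 3127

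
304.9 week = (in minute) 3.073e+06. Check: 1 week = 604800 s, so 304.9 week = 304.9 * 604800 = 1.8440352e+08 s. 1 minute = 60 s, so 1.8440352e+08 s = 1.8440352e+08 / 60 = 3073392 minute ≈ 3.073e+06 minute (4 s.f.).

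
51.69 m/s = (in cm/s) 5169. Check: 1 cm/s = 0.01 m/s, so 51.69 m/s = 51.69 / 0.01 = 5169 cm/s.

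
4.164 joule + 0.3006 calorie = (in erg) 4.164 joule = 4.164 J. 1 calorie = 4.184 J, so 0.3006 calorie = 0.3006 * 4.184 = 1.2577104 J. Sum: 4.164 + 1.2577104 = 5.4217104 J. 1 erg = 1e-07 J, so 5.4217104 J = 5.4217104 / 1e-07 = 54217104 erg ≈ 5.422e+07 erg (4 s.f.). Final answer: 5.422e+07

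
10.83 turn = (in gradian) 1 turn = 6.2831853 rad, so 10.83 turn = 10.83 * 6.2831853 = 68.046897 rad. 1 gradian = 0.015707963 rad, so 68.046897 rad = 68.046897 / 0.015707963 = 4332 gradian. Final answer: 4332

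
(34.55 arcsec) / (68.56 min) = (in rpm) 1 arcsec = 4.8481368e-06 rad, so 34.55 arcsec = 34.55 * 4.8481368e-06 = 0.00016750313 rad. 1 min = 60 s, so 68.56 min = 68.56 * 60 = 4113.6 s. Combine: 0.00016750313 rad / 4113.6 s = 4.0719352e-08 rad/s. 1 rpm = 0.10471976 rad/s, so 4.0719352e-08 rad/s = 4.0719352e-08 / 0.10471976 = 3.8884117e-07 rpm ≈ 3.888e-07 rpm (4 s.f.). Final answer: 3.888e-07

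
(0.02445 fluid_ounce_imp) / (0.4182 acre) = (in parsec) 1 fluid_ounce_imp = 2.8413063e-05 m^3, so 0.02445 fluid_ounce_imp = 0.02445 * 2.8413063e-05 = 6.9469938e-07 m^3. 1 acre = 4046.8564 m^2, so 0.4182 acre = 0.4182 * 4046.8564 = 1692.3954 m^2. Combine: 6.9469938e-07 m^3 / 1692.3954 m^2 = 4.1048291e-10 m. 1 parsec = 3.0856776e+16 m, so 4.1048291e-10 m = 4.1048291e-10 / 3.0856776e+16 = 1.3302845e-26 parsec ≈ 1.33e-26 parsec (4 s.f.). Final answer: 1.33e-26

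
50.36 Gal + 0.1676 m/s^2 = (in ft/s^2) 1 Gal = 0.01 m/s^2, so 50.36 Gal = 50.36 * 0.01 = 0.5036 m/s^2. 0.1676 m/s^2 is already in m/s^2. Sum: 0.5036 + 0.1676 = 0.6712 m/s^2. 1 ft/s^2 = 0.3048 m/s^2, so 0.6712 m/s^2 = 0.6712 / 0.3048 = 2.2020997 ft/s^2 ≈ 2.202 ft/s^2 (4 s.f.). Final answer: 2.202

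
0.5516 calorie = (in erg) 1 calorie = 4.184 J, so 0.5516 calorie = 0.5516 * 4.184 = 2.3078944 J. 1 erg = 1e-07 J, so 2.3078944 J = 2.3078944 / 1e-07 = 23078944 erg ≈ 2.308e+07 erg (4 s.f.). Final answer: 2.308e+07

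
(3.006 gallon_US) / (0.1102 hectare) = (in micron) 10.33. Check: 1 gallon_US = 0.0037854118 m^3, so 3.006 gallon_US = 3.006 * 0.0037854118 = 0.011378948 m^3. 1 hectare = 10000 m^2, so 0.1102 hectare = 0.1102 * 10000 = 1102 m^2. Combine: 0.011378948 m^3 / 1102 m^2 = 1.0325724e-05 m. 1 micron = 1e-06 m, so 1.0325724e-05 m = 1.0325724e-05 / 1e-06 = 10.325724 micron ≈ 10.33 micron (4 s.f.).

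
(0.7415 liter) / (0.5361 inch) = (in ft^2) 0.5861. Check: 1 liter = 0.001 m^3, so 0.7415 liter = 0.7415 * 0.001 = 0.0007415 m^3. 1 inch = 0.0254 m, so 0.5361 inch = 0.5361 * 0.0254 = 0.01361694 m. Combine: 0.0007415 m^3 / 0.01361694 m = 0.054454231 m^2. 1 ft^2 = 0.09290304 m^2, so 0.054454231 m^2 = 0.054454231 / 0.09290304 = 0.58614047 ft^2 ≈ 0.5861 ft^2 (4 s.f.).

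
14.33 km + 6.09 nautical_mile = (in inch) 1 km = 1000 m, so 14.33 km = 14.33 * 1000 = 14330 m. 1 nautical_mile = 1852 m, so 6.09 nautical_mile = 6.09 * 1852 = 11278.68 m. Sum: 14330 + 11278.68 = 25608.68 m. 1 inch = 0.0254 m, so 25608.68 m = 25608.68 / 0.0254 = 1008215.7 inch ≈ 1.008e+06 inch (4 s.f.). Final answer: 1.008e+06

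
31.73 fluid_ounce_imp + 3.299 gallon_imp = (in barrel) 0.1. Check: 1 fluid_ounce_imp = 2.8413063e-05 m^3, so 31.73 fluid_ounce_imp = 31.73 * 2.8413063e-05 = 0.00090154647 m^3. 1 gallon_imp = 0.00454609 m^3, so 3.299 gallon_imp = 3.299 * 0.00454609 = 0.014997551 m^3. Sum: 0.00090154647 + 0.014997551 = 0.015899097 m^3. 1 barrel = 0.15898729 m^3, so 0.015899097 m^3 = 0.015899097 / 0.15898729 = 0.10000231 barrel ≈ 0.1 barrel (4 s.f.).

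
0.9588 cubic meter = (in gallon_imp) 0.9588 cubic meter = 0.9588 m^3. 1 gallon_imp = 0.00454609 m^3, so 0.9588 m^3 = 0.9588 / 0.00454609 = 210.90652 gallon_imp ≈ 210.9 gallon_imp (4 s.f.). Final answer: 210.9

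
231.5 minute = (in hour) 1 minute = 60 s, so 231.5 minute = 231.5 * 60 = 13890 s. 1 hour = 3600 s, so 13890 s = 13890 / 3600 = 3.8583333 hour ≈ 3.858 hour (4 s.f.). Final answer: 3.858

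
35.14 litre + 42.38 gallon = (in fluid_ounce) 1 litre = 0.001 m^3, so 35.14 litre = 35.14 * 0.001 = 0.03514 m^3. 1 gallon = 0.0037854118 m^3, so 42.38 gallon = 42.38 * 0.0037854118 = 0.16042575 m^3. Sum: 0.03514 + 0.16042575 = 0.19556575 m^3. 1 fluid_ounce = 2.957353e-05 m^3, so 0.19556575 m^3 = 0.19556575 / 2.957353e-05 = 6612.8648 fluid_ounce ≈ 6613 fluid_ounce (4 s.f.). Final answer: 6613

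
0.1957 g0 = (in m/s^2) 1 g0 = 9.80665 m/s^2, so 0.1957 g0 = 0.1957 * 9.80665 = 1.9191614 m/s^2. Result: 1.9191614 m/s^2 ≈ 1.919 m/s^2 (4 s.f.). Final answer: 1.919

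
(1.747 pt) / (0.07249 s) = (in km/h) 0.03061. Check: 1 pt = 0.00035277778 m, so 1.747 pt = 1.747 * 0.00035277778 = 0.00061630278 m. 0.07249 s is already in s. Combine: 0.00061630278 m / 0.07249 s = 0.0085019006 m/s. 1 km/h = 0.27777778 m/s, so 0.0085019006 m/s = 0.0085019006 / 0.27777778 = 0.030606842 km/h ≈ 0.03061 km/h (4 s.f.).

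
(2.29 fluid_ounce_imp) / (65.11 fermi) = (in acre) 2.469e+05. Check: 1 fluid_ounce_imp = 2.8413063e-05 m^3, so 2.29 fluid_ounce_imp = 2.29 * 2.8413063e-05 = 6.5065913e-05 m^3. 1 fermi = 1e-15 m, so 65.11 fermi = 65.11 * 1e-15 = 6.511e-14 m. Combine: 6.5065913e-05 m^3 / 6.511e-14 m = 9.9932289e+08 m^2. 1 acre = 4046.8564 m^2, so 9.9932289e+08 m^2 = 9.9932289e+08 / 4046.8564 = 246938.06 acre ≈ 2.469e+05 acre (4 s.f.).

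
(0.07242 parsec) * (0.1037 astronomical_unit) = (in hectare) 1 parsec = 3.0856776e+16 m, so 0.07242 parsec = 0.07242 * 3.0856776e+16 = 2.2346477e+15 m. 1 astronomical_unit = 1.4959787e+11 m, so 0.1037 astronomical_unit = 0.1037 * 1.4959787e+11 = 1.5513299e+10 m. Combine: 2.2346477e+15 m * 1.5513299e+10 m = 3.4666758e+25 m^2. 1 hectare = 10000 m^2, so 3.4666758e+25 m^2 = 3.4666758e+25 / 10000 = 3.4666758e+21 hectare ≈ 3.467e+21 hectare (4 s.f.). Final answer: 3.467e+21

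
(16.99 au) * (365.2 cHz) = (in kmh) 3.342e+13. Check: 1 au = 1.4959787e+11 m, so 16.99 au = 16.99 * 1.4959787e+11 = 2.5416678e+12 m. 1 cHz = 0.01 Hz, so 365.2 cHz = 365.2 * 0.01 = 3.652 Hz. Combine: 2.5416678e+12 m * 3.652 Hz = 9.2821709e+12 m/s. 1 kmh = 0.27777778 m/s, so 9.2821709e+12 m/s = 9.2821709e+12 / 0.27777778 = 3.3415815e+13 kmh ≈ 3.342e+13 kmh (4 s.f.).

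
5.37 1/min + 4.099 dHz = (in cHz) 1 1/min = 0.016666667 Hz, so 5.37 1/min = 5.37 * 0.016666667 = 0.0895 Hz. 1 dHz = 0.1 Hz, so 4.099 dHz = 4.099 * 0.1 = 0.4099 Hz. Sum: 0.0895 + 0.4099 = 0.4994 Hz. 1 cHz = 0.01 Hz, so 0.4994 Hz = 0.4994 / 0.01 = 49.94 cHz. Final answer: 49.94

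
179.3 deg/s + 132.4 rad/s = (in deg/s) 7765. Check: 1 deg/s = 0.017453293 rad/s, so 179.3 deg/s = 179.3 * 0.017453293 = 3.1293753 rad/s. 132.4 rad/s is already in rad/s. Sum: 3.1293753 + 132.4 = 135.52938 rad/s. 1 deg/s = 0.017453293 rad/s, so 135.52938 rad/s = 135.52938 / 0.017453293 = 7765.2612 deg/s ≈ 7765 deg/s (4 s.f.).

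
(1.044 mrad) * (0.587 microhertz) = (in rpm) 5.852e-09. Check: 1 mrad = 0.001 rad, so 1.044 mrad = 1.044 * 0.001 = 0.001044 rad. 1 microhertz = 1e-06 Hz, so 0.587 microhertz = 0.587 * 1e-06 = 5.87e-07 Hz. Combine: 0.001044 rad * 5.87e-07 Hz = 6.12828e-10 rad/s. 1 rpm = 0.10471976 rad/s, so 6.12828e-10 rad/s = 6.12828e-10 / 0.10471976 = 5.8520763e-09 rpm ≈ 5.852e-09 rpm (4 s.f.).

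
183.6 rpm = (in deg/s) 1 rpm = 0.10471976 rad/s, so 183.6 rpm = 183.6 * 0.10471976 = 19.226547 rad/s. 1 deg/s = 0.017453293 rad/s, so 19.226547 rad/s = 19.226547 / 0.017453293 = 1101.6 deg/s ≈ 1102 deg/s (4 s.f.). Final answer: 1102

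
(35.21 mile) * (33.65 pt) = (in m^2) 672.7. Check: 1 mile = 1609.344 m, so 35.21 mile = 35.21 * 1609.344 = 56665.002 m. 1 pt = 0.00035277778 m, so 33.65 pt = 33.65 * 0.00035277778 = 0.011870972 m. Combine: 56665.002 m * 0.011870972 m = 672.66867 m^2. Result: 672.66867 m^2 ≈ 672.7 m^2 (4 s.f.).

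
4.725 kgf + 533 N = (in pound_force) 1 kgf = 9.80665 N, so 4.725 kgf = 4.725 * 9.80665 = 46.336421 N. 533 N is already in N. Sum: 46.336421 + 533 = 579.33642 N. 1 pound_force = 4.4482216 N, so 579.33642 N = 579.33642 / 4.4482216 = 130.24001 pound_force ≈ 130.2 pound_force (4 s.f.). Final answer: 130.2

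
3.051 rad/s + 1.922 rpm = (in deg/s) 186.3. Check: 3.051 rad/s is already in rad/s. 1 rpm = 0.10471976 rad/s, so 1.922 rpm = 1.922 * 0.10471976 = 0.20127137 rad/s. Sum: 3.051 + 0.20127137 = 3.2522714 rad/s. 1 deg/s = 0.017453293 rad/s, so 3.2522714 rad/s = 3.2522714 / 0.017453293 = 186.34142 deg/s ≈ 186.3 deg/s (4 s.f.).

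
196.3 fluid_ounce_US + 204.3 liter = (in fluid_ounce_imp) 1 fluid_ounce_US = 2.957353e-05 m^3, so 196.3 fluid_ounce_US = 196.3 * 2.957353e-05 = 0.0058052839 m^3. 1 liter = 0.001 m^3, so 204.3 liter = 204.3 * 0.001 = 0.2043 m^3. Sum: 0.0058052839 + 0.2043 = 0.21010528 m^3. 1 fluid_ounce_imp = 2.8413063e-05 m^3, so 0.21010528 m^3 = 0.21010528 / 2.8413063e-05 = 7394.6722 fluid_ounce_imp ≈ 7395 fluid_ounce_imp (4 s.f.). Final answer: 7395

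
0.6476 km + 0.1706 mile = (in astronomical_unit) 6.164e-09. Check: 1 km = 1000 m, so 0.6476 km = 0.6476 * 1000 = 647.6 m. 1 mile = 1609.344 m, so 0.1706 mile = 0.1706 * 1609.344 = 274.55409 m. Sum: 647.6 + 274.55409 = 922.15409 m. 1 astronomical_unit = 1.4959787e+11 m, so 922.15409 m = 922.15409 / 1.4959787e+11 = 6.1642193e-09 astronomical_unit ≈ 6.164e-09 astronomical_unit (4 s.f.).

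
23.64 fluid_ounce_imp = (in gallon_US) 0.1774. Check: 1 fluid_ounce_imp = 2.8413063e-05 m^3, so 23.64 fluid_ounce_imp = 23.64 * 2.8413063e-05 = 0.0006716848 m^3. 1 gallon_US = 0.0037854118 m^3, so 0.0006716848 m^3 = 0.0006716848 / 0.0037854118 = 0.17744035 gallon_US ≈ 0.1774 gallon_US (4 s.f.).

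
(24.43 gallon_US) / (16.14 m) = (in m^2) 0.00573. Check: 1 gallon_US = 0.0037854118 m^3, so 24.43 gallon_US = 24.43 * 0.0037854118 = 0.09247761 m^3. 16.14 m is already in m. Combine: 0.09247761 m^3 / 16.14 m = 0.0057297156 m^2. Result: 0.0057297156 m^2 ≈ 0.00573 m^2 (4 s.f.).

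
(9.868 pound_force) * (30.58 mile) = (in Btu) 2048. Check: 1 pound_force = 4.4482216 N, so 9.868 pound_force = 9.868 * 4.4482216 = 43.895051 N. 1 mile = 1609.344 m, so 30.58 mile = 30.58 * 1609.344 = 49213.74 m. Combine: 43.895051 N * 49213.74 m = 2160239.6 J. 1 Btu = 1055.0559 J, so 2160239.6 J = 2160239.6 / 1055.0559 = 2047.5121 Btu ≈ 2048 Btu (4 s.f.).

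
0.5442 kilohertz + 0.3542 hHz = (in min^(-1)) 3.478e+04. Check: 1 kilohertz = 1000 Hz, so 0.5442 kilohertz = 0.5442 * 1000 = 544.2 Hz. 1 hHz = 100 Hz, so 0.3542 hHz = 0.3542 * 100 = 35.42 Hz. Sum: 544.2 + 35.42 = 579.62 Hz. 1 min^(-1) = 0.016666667 Hz, so 579.62 Hz = 579.62 / 0.016666667 = 34777.2 min^(-1) ≈ 3.478e+04 min^(-1) (4 s.f.).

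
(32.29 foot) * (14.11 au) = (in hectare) 2.077e+09. Check: 1 foot = 0.3048 m, so 32.29 foot = 32.29 * 0.3048 = 9.841992 m. 1 au = 1.4959787e+11 m, so 14.11 au = 14.11 * 1.4959787e+11 = 2.110826e+12 m. Combine: 9.841992 m * 2.110826e+12 m = 2.0774732e+13 m^2. 1 hectare = 10000 m^2, so 2.0774732e+13 m^2 = 2.0774732e+13 / 10000 = 2.0774732e+09 hectare ≈ 2.077e+09 hectare (4 s.f.).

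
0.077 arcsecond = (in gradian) 1 arcsecond = 4.8481368e-06 rad, so 0.077 arcsecond = 0.077 * 4.8481368e-06 = 3.7330653e-07 rad. 1 gradian = 0.015707963 rad, so 3.7330653e-07 rad = 3.7330653e-07 / 0.015707963 = 2.3765432e-05 gradian ≈ 2.377e-05 gradian (4 s.f.). Final answer: 2.377e-05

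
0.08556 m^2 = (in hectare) 1 hectare = 10000 m^2, so 0.08556 m^2 = 0.08556 / 10000 = 8.556e-06 hectare. Final answer: 8.556e-06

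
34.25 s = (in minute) 1 minute = 60 s, so 34.25 s = 34.25 / 60 = 0.57083333 minute ≈ 0.5708 minute (4 s.f.). Final answer: 0.5708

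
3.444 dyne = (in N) 3.444e-05. Check: 1 dyne = 1e-05 N, so 3.444 dyne = 3.444 * 1e-05 = 3.444e-05 N. Result: 3.444e-05 N.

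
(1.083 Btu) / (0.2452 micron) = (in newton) 1 Btu = 1055.0559 J, so 1.083 Btu = 1.083 * 1055.0559 = 1142.6255 J. 1 micron = 1e-06 m, so 0.2452 micron = 0.2452 * 1e-06 = 2.452e-07 m. Combine: 1142.6255 J / 2.452e-07 m = 4.6599734e+09 N. 4.6599734e+09 N = 4.6599734e+09 newton ≈ 4.66e+09 newton (4 s.f.). Final answer: 4.66e+09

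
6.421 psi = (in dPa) 4.427e+05. Check: 1 psi = 6894.7573 Pa, so 6.421 psi = 6.421 * 6894.7573 = 44271.237 Pa. 1 dPa = 0.1 Pa, so 44271.237 Pa = 44271.237 / 0.1 = 442712.37 dPa ≈ 4.427e+05 dPa (4 s.f.).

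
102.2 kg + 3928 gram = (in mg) 1.061e+08. Check: 102.2 kg is already in kg. 1 gram = 0.001 kg, so 3928 gram = 3928 * 0.001 = 3.928 kg. Sum: 102.2 + 3.928 = 106.128 kg. 1 mg = 1e-06 kg, so 106.128 kg = 106.128 / 1e-06 = 1.06128e+08 mg ≈ 1.061e+08 mg (4 s.f.).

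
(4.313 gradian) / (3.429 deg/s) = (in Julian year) 3.587e-08. Check: 1 gradian = 0.015707963 rad, so 4.313 gradian = 4.313 * 0.015707963 = 0.067748446 rad. 1 deg/s = 0.017453293 rad/s, so 3.429 deg/s = 3.429 * 0.017453293 = 0.05984734 rad/s. Combine: 0.067748446 rad / 0.05984734 rad/s = 1.132021 s. 1 Julian year = 31557600 s, so 1.132021 s = 1.132021 / 31557600 = 3.5871581e-08 Julian year ≈ 3.587e-08 Julian year (4 s.f.).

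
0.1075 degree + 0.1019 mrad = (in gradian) 0.1259. Check: 1 degree = 0.017453293 rad, so 0.1075 degree = 0.1075 * 0.017453293 = 0.0018762289 rad. 1 mrad = 0.001 rad, so 0.1019 mrad = 0.1019 * 0.001 = 0.0001019 rad. Sum: 0.0018762289 + 0.0001019 = 0.0019781289 rad. 1 gradian = 0.015707963 rad, so 0.0019781289 rad = 0.0019781289 / 0.015707963 = 0.1259316 gradian ≈ 0.1259 gradian (4 s.f.).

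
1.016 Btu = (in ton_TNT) 1 Btu = 1055.0559 J, so 1.016 Btu = 1.016 * 1055.0559 = 1071.9367 J. 1 ton_TNT = 4.184e+09 J, so 1071.9367 J = 1071.9367 / 4.184e+09 = 2.5619903e-07 ton_TNT ≈ 2.562e-07 ton_TNT (4 s.f.). Final answer: 2.562e-07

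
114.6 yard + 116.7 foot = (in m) 1 yard = 0.9144 m, so 114.6 yard = 114.6 * 0.9144 = 104.79024 m. 1 foot = 0.3048 m, so 116.7 foot = 116.7 * 0.3048 = 35.57016 m. Sum: 104.79024 + 35.57016 = 140.3604 m. Result: 140.3604 m ≈ 140.4 m (4 s.f.). Final answer: 140.4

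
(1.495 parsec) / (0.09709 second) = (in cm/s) 1 parsec = 3.0856776e+16 m, so 1.495 parsec = 1.495 * 3.0856776e+16 = 4.613088e+16 m. 0.09709 second = 0.09709 s. Combine: 4.613088e+16 m / 0.09709 s = 4.7513523e+17 m/s. 1 cm/s = 0.01 m/s, so 4.7513523e+17 m/s = 4.7513523e+17 / 0.01 = 4.7513523e+19 cm/s ≈ 4.751e+19 cm/s (4 s.f.). Final answer: 4.751e+19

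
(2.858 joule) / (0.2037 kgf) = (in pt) 2.858 joule = 2.858 J. 1 kgf = 9.80665 N, so 0.2037 kgf = 0.2037 * 9.80665 = 1.9976146 N. Combine: 2.858 J / 1.9976146 N = 1.4307064 m. 1 pt = 0.00035277778 m, so 1.4307064 m = 1.4307064 / 0.00035277778 = 4055.5457 pt ≈ 4056 pt (4 s.f.). Final answer: 4056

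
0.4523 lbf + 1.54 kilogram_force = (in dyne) 1.711e+06. Check: 1 lbf = 4.4482216 N, so 0.4523 lbf = 0.4523 * 4.4482216 = 2.0119306 N. 1 kilogram_force = 9.80665 N, so 1.54 kilogram_force = 1.54 * 9.80665 = 15.102241 N. Sum: 2.0119306 + 15.102241 = 17.114172 N. 1 dyne = 1e-05 N, so 17.114172 N = 17.114172 / 1e-05 = 1711417.2 dyne ≈ 1.711e+06 dyne (4 s.f.).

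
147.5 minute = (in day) 1 minute = 60 s, so 147.5 minute = 147.5 * 60 = 8850 s. 1 day = 86400 s, so 8850 s = 8850 / 86400 = 0.10243056 day ≈ 0.1024 day (4 s.f.). Final answer: 0.1024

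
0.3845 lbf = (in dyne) 1 lbf = 4.4482216 N, so 0.3845 lbf = 0.3845 * 4.4482216 = 1.7103412 N. 1 dyne = 1e-05 N, so 1.7103412 N = 1.7103412 / 1e-05 = 171034.12 dyne ≈ 1.71e+05 dyne (4 s.f.). Final answer: 1.71e+05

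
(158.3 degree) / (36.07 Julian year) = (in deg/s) 1.391e-07. Check: 1 degree = 0.017453293 rad, so 158.3 degree = 158.3 * 0.017453293 = 2.7628562 rad. 1 Julian year = 31557600 s, so 36.07 Julian year = 36.07 * 31557600 = 1.1382826e+09 s. Combine: 2.7628562 rad / 1.1382826e+09 s = 2.4272146e-09 rad/s. 1 deg/s = 0.017453293 rad/s, so 2.4272146e-09 rad/s = 2.4272146e-09 / 0.017453293 = 1.3906915e-07 deg/s ≈ 1.391e-07 deg/s (4 s.f.).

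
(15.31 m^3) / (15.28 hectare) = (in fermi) 15.31 m^3 is already in m^3. 1 hectare = 10000 m^2, so 15.28 hectare = 15.28 * 10000 = 152800 m^2. Combine: 15.31 m^3 / 152800 m^2 = 0.00010019634 m. 1 fermi = 1e-15 m, so 0.00010019634 m = 0.00010019634 / 1e-15 = 1.0019634e+11 fermi ≈ 1.002e+11 fermi (4 s.f.). Final answer: 1.002e+11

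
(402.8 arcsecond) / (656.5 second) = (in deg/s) 0.0001704. Check: 1 arcsecond = 4.8481368e-06 rad, so 402.8 arcsecond = 402.8 * 4.8481368e-06 = 0.0019528295 rad. 656.5 second = 656.5 s. Combine: 0.0019528295 rad / 656.5 s = 2.974607e-06 rad/s. 1 deg/s = 0.017453293 rad/s, so 2.974607e-06 rad/s = 2.974607e-06 / 0.017453293 = 0.00017043243 deg/s ≈ 0.0001704 deg/s (4 s.f.).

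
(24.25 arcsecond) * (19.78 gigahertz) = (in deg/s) 1 arcsecond = 4.8481368e-06 rad, so 24.25 arcsecond = 24.25 * 4.8481368e-06 = 0.00011756732 rad. 1 gigahertz = 1e+09 Hz, so 19.78 gigahertz = 19.78 * 1e+09 = 1.978e+10 Hz. Combine: 0.00011756732 rad * 1.978e+10 Hz = 2325481.5 rad/s. 1 deg/s = 0.017453293 rad/s, so 2325481.5 rad/s = 2325481.5 / 0.017453293 = 1.3324028e+08 deg/s ≈ 1.332e+08 deg/s (4 s.f.). Final answer: 1.332e+08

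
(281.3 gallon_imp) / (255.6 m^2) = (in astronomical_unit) 3.344e-14. Check: 1 gallon_imp = 0.00454609 m^3, so 281.3 gallon_imp = 281.3 * 0.00454609 = 1.2788151 m^3. 255.6 m^2 is already in m^2. Combine: 1.2788151 m^3 / 255.6 m^2 = 0.005003189 m. 1 astronomical_unit = 1.4959787e+11 m, so 0.005003189 m = 0.005003189 / 1.4959787e+11 = 3.3444253e-14 astronomical_unit ≈ 3.344e-14 astronomical_unit (4 s.f.).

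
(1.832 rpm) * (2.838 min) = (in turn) 1 rpm = 0.10471976 rad/s, so 1.832 rpm = 1.832 * 0.10471976 = 0.19184659 rad/s. 1 min = 60 s, so 2.838 min = 2.838 * 60 = 170.28 s. Combine: 0.19184659 rad/s * 170.28 s = 32.667638 rad. 1 turn = 6.2831853 rad, so 32.667638 rad = 32.667638 / 6.2831853 = 5.199216 turn ≈ 5.199 turn (4 s.f.). Final answer: 5.199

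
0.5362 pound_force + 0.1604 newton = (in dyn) 1 pound_force = 4.4482216 N, so 0.5362 pound_force = 0.5362 * 4.4482216 = 2.3851364 N. 0.1604 newton = 0.1604 N. Sum: 2.3851364 + 0.1604 = 2.5455364 N. 1 dyn = 1e-05 N, so 2.5455364 N = 2.5455364 / 1e-05 = 254553.64 dyn ≈ 2.546e+05 dyn (4 s.f.). Final answer: 2.546e+05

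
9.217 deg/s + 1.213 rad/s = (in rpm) 13.12. Check: 1 deg/s = 0.017453293 rad/s, so 9.217 deg/s = 9.217 * 0.017453293 = 0.160867 rad/s. 1.213 rad/s is already in rad/s. Sum: 0.160867 + 1.213 = 1.373867 rad/s. 1 rpm = 0.10471976 rad/s, so 1.373867 rad/s = 1.373867 / 0.10471976 = 13.119463 rpm ≈ 13.12 rpm (4 s.f.).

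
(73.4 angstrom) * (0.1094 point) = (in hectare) 2.833e-17. Check: 1 angstrom = 1e-10 m, so 73.4 angstrom = 73.4 * 1e-10 = 7.34e-09 m. 1 point = 0.00035277778 m, so 0.1094 point = 0.1094 * 0.00035277778 = 3.8593889e-05 m. Combine: 7.34e-09 m * 3.8593889e-05 m = 2.8327914e-13 m^2. 1 hectare = 10000 m^2, so 2.8327914e-13 m^2 = 2.8327914e-13 / 10000 = 2.8327914e-17 hectare ≈ 2.833e-17 hectare (4 s.f.).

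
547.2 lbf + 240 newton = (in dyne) 2.674e+08. Check: 1 lbf = 4.4482216 N, so 547.2 lbf = 547.2 * 4.4482216 = 2434.0669 N. 240 newton = 240 N. Sum: 2434.0669 + 240 = 2674.0669 N. 1 dyne = 1e-05 N, so 2674.0669 N = 2674.0669 / 1e-05 = 2.6740669e+08 dyne ≈ 2.674e+08 dyne (4 s.f.).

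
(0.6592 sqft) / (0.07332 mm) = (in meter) 835.3. Check: 1 sqft = 0.09290304 m^2, so 0.6592 sqft = 0.6592 * 0.09290304 = 0.061241684 m^2. 1 mm = 0.001 m, so 0.07332 mm = 0.07332 * 0.001 = 7.332e-05 m. Combine: 0.061241684 m^2 / 7.332e-05 m = 835.26574 m. 835.26574 m = 835.26574 meter ≈ 835.3 meter (4 s.f.).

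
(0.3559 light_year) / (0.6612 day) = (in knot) 1 light_year = 9.4607305e+15 m, so 0.3559 light_year = 0.3559 * 9.4607305e+15 = 3.367074e+15 m. 1 day = 86400 s, so 0.6612 day = 0.6612 * 86400 = 57127.68 s. Combine: 3.367074e+15 m / 57127.68 s = 5.8939449e+10 m/s. 1 knot = 0.51444444 m/s, so 5.8939449e+10 m/s = 5.8939449e+10 / 0.51444444 = 1.1456912e+11 knot ≈ 1.146e+11 knot (4 s.f.). Final answer: 1.146e+11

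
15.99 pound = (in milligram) 1 pound = 0.45359237 kg, so 15.99 pound = 15.99 * 0.45359237 = 7.252942 kg. 1 milligram = 1e-06 kg, so 7.252942 kg = 7.252942 / 1e-06 = 7252942 milligram ≈ 7.253e+06 milligram (4 s.f.). Final answer: 7.253e+06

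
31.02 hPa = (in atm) 0.03061. Check: 1 hPa = 100 Pa, so 31.02 hPa = 31.02 * 100 = 3102 Pa. 1 atm = 101325 Pa, so 3102 Pa = 3102 / 101325 = 0.03061436 atm ≈ 0.03061 atm (4 s.f.).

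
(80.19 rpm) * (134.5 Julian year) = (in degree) 2.042e+12. Check: 1 rpm = 0.10471976 rad/s, so 80.19 rpm = 80.19 * 0.10471976 = 8.3974772 rad/s. 1 Julian year = 31557600 s, so 134.5 Julian year = 134.5 * 31557600 = 4.2444972e+09 s. Combine: 8.3974772 rad/s * 4.2444972e+09 s = 3.5643068e+10 rad. 1 degree = 0.017453293 rad, so 3.5643068e+10 rad = 3.5643068e+10 / 0.017453293 = 2.0421974e+12 degree ≈ 2.042e+12 degree (4 s.f.).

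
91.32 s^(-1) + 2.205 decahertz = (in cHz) 91.32 s^(-1) = 91.32 Hz. 1 decahertz = 10 Hz, so 2.205 decahertz = 2.205 * 10 = 22.05 Hz. Sum: 91.32 + 22.05 = 113.37 Hz. 1 cHz = 0.01 Hz, so 113.37 Hz = 113.37 / 0.01 = 11337 cHz ≈ 1.134e+04 cHz (4 s.f.). Final answer: 1.134e+04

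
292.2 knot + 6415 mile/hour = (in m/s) 1 knot = 0.51444444 m/s, so 292.2 knot = 292.2 * 0.51444444 = 150.32067 m/s. 1 mile/hour = 0.44704 m/s, so 6415 mile/hour = 6415 * 0.44704 = 2867.7616 m/s. Sum: 150.32067 + 2867.7616 = 3018.0823 m/s. Result: 3018.0823 m/s ≈ 3018 m/s (4 s.f.). Final answer: 3018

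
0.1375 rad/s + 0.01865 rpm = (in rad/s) 0.1375 rad/s is already in rad/s. 1 rpm = 0.10471976 rad/s, so 0.01865 rpm = 0.01865 * 0.10471976 = 0.0019530234 rad/s. Sum: 0.1375 + 0.0019530234 = 0.13945302 rad/s. Result: 0.13945302 rad/s ≈ 0.1395 rad/s (4 s.f.). Final answer: 0.1395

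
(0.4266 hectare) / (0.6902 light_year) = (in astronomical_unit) 4.367e-24. Check: 1 hectare = 10000 m^2, so 0.4266 hectare = 0.4266 * 10000 = 4266 m^2. 1 light_year = 9.4607305e+15 m, so 0.6902 light_year = 0.6902 * 9.4607305e+15 = 6.5297962e+15 m. Combine: 4266 m^2 / 6.5297962e+15 m = 6.5331289e-13 m. 1 astronomical_unit = 1.4959787e+11 m, so 6.5331289e-13 m = 6.5331289e-13 / 1.4959787e+11 = 4.3671269e-24 astronomical_unit ≈ 4.367e-24 astronomical_unit (4 s.f.).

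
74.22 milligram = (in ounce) 1 milligram = 1e-06 kg, so 74.22 milligram = 74.22 * 1e-06 = 7.422e-05 kg. 1 ounce = 0.028349523 kg, so 7.422e-05 kg = 7.422e-05 / 0.028349523 = 0.0026180335 ounce ≈ 0.002618 ounce (4 s.f.). Final answer: 0.002618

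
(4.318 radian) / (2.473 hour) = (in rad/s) 0.000485. Check: 4.318 radian = 4.318 rad. 1 hour = 3600 s, so 2.473 hour = 2.473 * 3600 = 8902.8 s. Combine: 4.318 rad / 8902.8 s = 0.00048501595 rad/s. Result: 0.00048501595 rad/s ≈ 0.000485 rad/s (4 s.f.).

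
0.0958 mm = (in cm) 0.00958. Check: 1 mm = 0.001 m, so 0.0958 mm = 0.0958 * 0.001 = 9.58e-05 m. 1 cm = 0.01 m, so 9.58e-05 m = 9.58e-05 / 0.01 = 0.00958 cm.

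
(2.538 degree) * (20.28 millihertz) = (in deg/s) 0.05147. Check: 1 degree = 0.017453293 rad, so 2.538 degree = 2.538 * 0.017453293 = 0.044296456 rad. 1 millihertz = 0.001 Hz, so 20.28 millihertz = 20.28 * 0.001 = 0.02028 Hz. Combine: 0.044296456 rad * 0.02028 Hz = 0.00089833214 rad/s. 1 deg/s = 0.017453293 rad/s, so 0.00089833214 rad/s = 0.00089833214 / 0.017453293 = 0.05147064 deg/s ≈ 0.05147 deg/s (4 s.f.).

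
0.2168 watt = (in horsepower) 0.2168 watt = 0.2168 W. 1 horsepower = 745.69987 W, so 0.2168 W = 0.2168 / 745.69987 = 0.00029073359 horsepower ≈ 0.0002907 horsepower (4 s.f.). Final answer: 0.0002907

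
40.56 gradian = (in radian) 0.6371. Check: 1 gradian = 0.015707963 rad, so 40.56 gradian = 40.56 * 0.015707963 = 0.63711499 rad. 0.63711499 rad = 0.63711499 radian ≈ 0.6371 radian (4 s.f.).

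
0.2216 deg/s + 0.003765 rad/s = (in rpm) 0.07289. Check: 1 deg/s = 0.017453293 rad/s, so 0.2216 deg/s = 0.2216 * 0.017453293 = 0.0038676496 rad/s. 0.003765 rad/s is already in rad/s. Sum: 0.0038676496 + 0.003765 = 0.0076326496 rad/s. 1 rpm = 0.10471976 rad/s, so 0.0076326496 rad/s = 0.0076326496 / 0.10471976 = 0.072886435 rpm ≈ 0.07289 rpm (4 s.f.).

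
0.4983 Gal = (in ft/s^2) 1 Gal = 0.01 m/s^2, so 0.4983 Gal = 0.4983 * 0.01 = 0.004983 m/s^2. 1 ft/s^2 = 0.3048 m/s^2, so 0.004983 m/s^2 = 0.004983 / 0.3048 = 0.016348425 ft/s^2 ≈ 0.01635 ft/s^2 (4 s.f.). Final answer: 0.01635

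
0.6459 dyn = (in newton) 1 dyn = 1e-05 N, so 0.6459 dyn = 0.6459 * 1e-05 = 6.459e-06 N. 6.459e-06 N = 6.459e-06 newton. Final answer: 6.459e-06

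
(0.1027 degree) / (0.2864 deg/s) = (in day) 1 degree = 0.017453293 rad, so 0.1027 degree = 0.1027 * 0.017453293 = 0.0017924531 rad. 1 deg/s = 0.017453293 rad/s, so 0.2864 deg/s = 0.2864 * 0.017453293 = 0.004998623 rad/s. Combine: 0.0017924531 rad / 0.004998623 rad/s = 0.35858939 s. 1 day = 86400 s, so 0.35858939 s = 0.35858939 / 86400 = 4.1503401e-06 day ≈ 4.15e-06 day (4 s.f.). Final answer: 4.15e-06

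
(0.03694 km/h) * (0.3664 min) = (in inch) 8.881. Check: 1 km/h = 0.27777778 m/s, so 0.03694 km/h = 0.03694 * 0.27777778 = 0.010261111 m/s. 1 min = 60 s, so 0.3664 min = 0.3664 * 60 = 21.984 s. Combine: 0.010261111 m/s * 21.984 s = 0.22558027 m. 1 inch = 0.0254 m, so 0.22558027 m = 0.22558027 / 0.0254 = 8.8811129 inch ≈ 8.881 inch (4 s.f.).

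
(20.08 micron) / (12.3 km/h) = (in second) 1 micron = 1e-06 m, so 20.08 micron = 20.08 * 1e-06 = 2.008e-05 m. 1 km/h = 0.27777778 m/s, so 12.3 km/h = 12.3 * 0.27777778 = 3.4166667 m/s. Combine: 2.008e-05 m / 3.4166667 m/s = 5.8770732e-06 s. 5.8770732e-06 s = 5.8770732e-06 second ≈ 5.877e-06 second (4 s.f.). Final answer: 5.877e-06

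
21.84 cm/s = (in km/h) 0.7862. Check: 1 cm/s = 0.01 m/s, so 21.84 cm/s = 21.84 * 0.01 = 0.2184 m/s. 1 km/h = 0.27777778 m/s, so 0.2184 m/s = 0.2184 / 0.27777778 = 0.78624 km/h ≈ 0.7862 km/h (4 s.f.).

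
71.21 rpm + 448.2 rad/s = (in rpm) 1 rpm = 0.10471976 rad/s, so 71.21 rpm = 71.21 * 0.10471976 = 7.4570938 rad/s. 448.2 rad/s is already in rad/s. Sum: 7.4570938 + 448.2 = 455.65709 rad/s. 1 rpm = 0.10471976 rad/s, so 455.65709 rad/s = 455.65709 / 0.10471976 = 4351.2047 rpm ≈ 4351 rpm (4 s.f.). Final answer: 4351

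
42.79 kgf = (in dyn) 4.196e+07. Check: 1 kgf = 9.80665 N, so 42.79 kgf = 42.79 * 9.80665 = 419.62655 N. 1 dyn = 1e-05 N, so 419.62655 N = 419.62655 / 1e-05 = 41962655 dyn ≈ 4.196e+07 dyn (4 s.f.).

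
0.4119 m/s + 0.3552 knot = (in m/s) 0.5946. Check: 0.4119 m/s is already in m/s. 1 knot = 0.51444444 m/s, so 0.3552 knot = 0.3552 * 0.51444444 = 0.18273067 m/s. Sum: 0.4119 + 0.18273067 = 0.59463067 m/s. Result: 0.59463067 m/s ≈ 0.5946 m/s (4 s.f.).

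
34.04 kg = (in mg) 3.404e+07. Check: 1 mg = 1e-06 kg, so 34.04 kg = 34.04 / 1e-06 = 34040000 mg ≈ 3.404e+07 mg (4 s.f.).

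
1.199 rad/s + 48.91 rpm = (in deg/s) 1.199 rad/s is already in rad/s. 1 rpm = 0.10471976 rad/s, so 48.91 rpm = 48.91 * 0.10471976 = 5.1218432 rad/s. Sum: 1.199 + 5.1218432 = 6.3208432 rad/s. 1 deg/s = 0.017453293 rad/s, so 6.3208432 rad/s = 6.3208432 / 0.017453293 = 362.15764 deg/s ≈ 362.2 deg/s (4 s.f.). Final answer: 362.2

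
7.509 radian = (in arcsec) 7.509 radian = 7.509 rad. 1 arcsec = 4.8481368e-06 rad, so 7.509 rad = 7.509 / 4.8481368e-06 = 1548842.4 arcsec ≈ 1.549e+06 arcsec (4 s.f.). Final answer: 1.549e+06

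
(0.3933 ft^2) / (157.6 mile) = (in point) 1 ft^2 = 0.09290304 m^2, so 0.3933 ft^2 = 0.3933 * 0.09290304 = 0.036538766 m^2. 1 mile = 1609.344 m, so 157.6 mile = 157.6 * 1609.344 = 253632.61 m. Combine: 0.036538766 m^2 / 253632.61 m = 1.4406178e-07 m. 1 point = 0.00035277778 m, so 1.4406178e-07 m = 1.4406178e-07 / 0.00035277778 = 0.0004083641 point ≈ 0.0004084 point (4 s.f.). Final answer: 0.0004084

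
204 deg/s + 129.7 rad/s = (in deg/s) 7635. Check: 1 deg/s = 0.017453293 rad/s, so 204 deg/s = 204 * 0.017453293 = 3.5604717 rad/s. 129.7 rad/s is already in rad/s. Sum: 3.5604717 + 129.7 = 133.26047 rad/s. 1 deg/s = 0.017453293 rad/s, so 133.26047 rad/s = 133.26047 / 0.017453293 = 7635.2626 deg/s ≈ 7635 deg/s (4 s.f.).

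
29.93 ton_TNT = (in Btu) 1.187e+08. Check: 1 ton_TNT = 4.184e+09 J, so 29.93 ton_TNT = 29.93 * 4.184e+09 = 1.2522712e+11 J. 1 Btu = 1055.0559 J, so 1.2522712e+11 J = 1.2522712e+11 / 1055.0559 = 1.1869241e+08 Btu ≈ 1.187e+08 Btu (4 s.f.).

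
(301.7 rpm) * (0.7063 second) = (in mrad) 2.231e+04. Check: 1 rpm = 0.10471976 rad/s, so 301.7 rpm = 301.7 * 0.10471976 = 31.59395 rad/s. 0.7063 second = 0.7063 s. Combine: 31.59395 rad/s * 0.7063 s = 22.314807 rad. 1 mrad = 0.001 rad, so 22.314807 rad = 22.314807 / 0.001 = 22314.807 mrad ≈ 2.231e+04 mrad (4 s.f.).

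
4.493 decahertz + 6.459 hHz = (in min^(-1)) 1 decahertz = 10 Hz, so 4.493 decahertz = 4.493 * 10 = 44.93 Hz. 1 hHz = 100 Hz, so 6.459 hHz = 6.459 * 100 = 645.9 Hz. Sum: 44.93 + 645.9 = 690.83 Hz. 1 min^(-1) = 0.016666667 Hz, so 690.83 Hz = 690.83 / 0.016666667 = 41449.8 min^(-1) ≈ 4.145e+04 min^(-1) (4 s.f.). Final answer: 4.145e+04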